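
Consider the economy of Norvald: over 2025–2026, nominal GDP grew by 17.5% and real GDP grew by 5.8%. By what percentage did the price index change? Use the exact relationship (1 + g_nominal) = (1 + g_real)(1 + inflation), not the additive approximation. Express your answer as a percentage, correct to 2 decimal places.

(1 + g_nom) = (1 + g_real)(1 + π), so π = 1.1750 / 1.0580 − 1 = 0.11059.

11.06%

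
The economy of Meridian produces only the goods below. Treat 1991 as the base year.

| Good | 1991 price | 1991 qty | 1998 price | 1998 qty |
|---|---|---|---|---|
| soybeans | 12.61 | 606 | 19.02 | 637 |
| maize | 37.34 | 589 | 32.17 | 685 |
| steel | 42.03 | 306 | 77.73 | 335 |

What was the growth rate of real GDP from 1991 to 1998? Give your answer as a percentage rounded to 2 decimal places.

12.22%

Real GDP 1991 = Nominal GDP 1991 = 12.61·606 + 37.34·589 + 42.03·306 = 42496.10.
Real GDP 1998 (at 1991 prices) = 12.61·637 + 37.34·685 + 42.03·335 = 47690.52.
Real growth = 47690.52/42496.10 − 1 = 0.1222.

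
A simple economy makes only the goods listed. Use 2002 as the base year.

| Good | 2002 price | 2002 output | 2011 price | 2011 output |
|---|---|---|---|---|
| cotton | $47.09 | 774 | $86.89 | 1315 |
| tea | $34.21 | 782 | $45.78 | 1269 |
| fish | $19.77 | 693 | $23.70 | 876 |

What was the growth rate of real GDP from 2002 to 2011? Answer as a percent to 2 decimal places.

Real GDP 2002 = Nominal GDP 2002 = 47.09·774 + 34.21·782 + 19.77·693 = 76900.49.
Real GDP 2011 (at 2002 prices) = 47.09·1315 + 34.21·1269 + 19.77·876 = 122654.36.
Real growth = 122654.36/76900.49 − 1 = 0.5950.

59.50%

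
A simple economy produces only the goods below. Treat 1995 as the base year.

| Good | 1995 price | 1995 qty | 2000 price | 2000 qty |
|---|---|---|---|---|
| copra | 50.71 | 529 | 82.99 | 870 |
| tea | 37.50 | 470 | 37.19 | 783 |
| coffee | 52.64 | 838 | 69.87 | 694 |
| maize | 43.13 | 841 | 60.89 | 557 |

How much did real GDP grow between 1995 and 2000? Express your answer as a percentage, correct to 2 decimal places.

Real GDP 1995 = Nominal GDP 1995 = 50.71·529 + 37.50·470 + 52.64·838 + 43.13·841 = 124835.24.
Real GDP 2000 (at 1995 prices) = 50.71·870 + 37.50·783 + 52.64·694 + 43.13·557 = 134035.77.
Real growth = 134035.77/124835.24 − 1 = 0.0737.

7.37%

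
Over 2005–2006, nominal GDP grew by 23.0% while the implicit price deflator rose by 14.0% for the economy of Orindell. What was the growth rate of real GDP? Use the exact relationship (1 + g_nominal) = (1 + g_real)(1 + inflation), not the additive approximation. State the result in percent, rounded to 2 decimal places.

(1 + g_nom) = (1 + g_real)(1 + π), so g_real = 1.2300 / 1.1400 − 1 = 0.07895.

7.89%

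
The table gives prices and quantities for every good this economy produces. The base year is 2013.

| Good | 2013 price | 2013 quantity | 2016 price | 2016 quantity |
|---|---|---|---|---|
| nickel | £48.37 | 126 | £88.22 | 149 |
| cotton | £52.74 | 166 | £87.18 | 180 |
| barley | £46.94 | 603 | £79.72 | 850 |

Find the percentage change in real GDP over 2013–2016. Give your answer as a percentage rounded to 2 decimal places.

Real GDP 2013 = Nominal GDP 2013 = 48.37·126 + 52.74·166 + 46.94·603 = 43154.28.
Real GDP 2016 (at 2013 prices) = 48.37·149 + 52.74·180 + 46.94·850 = 56599.33.
Real growth = 56599.33/43154.28 − 1 = 0.3116.

31.16%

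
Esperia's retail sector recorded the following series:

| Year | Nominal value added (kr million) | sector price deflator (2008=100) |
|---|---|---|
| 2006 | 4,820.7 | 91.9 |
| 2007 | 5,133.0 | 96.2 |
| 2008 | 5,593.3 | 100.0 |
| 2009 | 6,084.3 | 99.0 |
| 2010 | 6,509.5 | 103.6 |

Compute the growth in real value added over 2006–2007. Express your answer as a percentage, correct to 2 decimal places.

1.72%

Real value added 2006 = 4820.7/0.919 = 5245.59.
Real value added 2007 = 5133.0/0.962 = 5335.76.
Change = 5335.76/5245.59 − 1 = 0.0172.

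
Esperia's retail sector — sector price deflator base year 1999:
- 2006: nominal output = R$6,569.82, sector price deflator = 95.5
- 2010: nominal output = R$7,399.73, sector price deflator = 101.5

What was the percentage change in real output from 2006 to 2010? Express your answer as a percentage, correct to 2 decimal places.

5.97%

Deflate each year: 2006 → 6569.82/0.955 = 6879.39; 2010 → 7399.73/1.015 = 7290.37.
So real output changed by 7290.37/6879.39 − 1 = 0.0597, i.e. 5.97%.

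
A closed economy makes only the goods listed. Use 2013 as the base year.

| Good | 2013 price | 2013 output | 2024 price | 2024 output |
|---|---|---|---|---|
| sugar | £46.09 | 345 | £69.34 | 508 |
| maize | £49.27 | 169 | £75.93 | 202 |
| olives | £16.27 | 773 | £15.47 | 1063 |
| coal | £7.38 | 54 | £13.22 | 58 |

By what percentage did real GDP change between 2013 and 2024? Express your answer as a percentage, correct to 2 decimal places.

37.33%

Real GDP 2013 = Nominal GDP 2013 = 46.09·345 + 49.27·169 + 16.27·773 + 7.38·54 = 37202.91.
Real GDP 2024 (at 2013 prices) = 46.09·508 + 49.27·202 + 16.27·1063 + 7.38·58 = 51089.31.
Real growth = 51089.31/37202.91 − 1 = 0.3733.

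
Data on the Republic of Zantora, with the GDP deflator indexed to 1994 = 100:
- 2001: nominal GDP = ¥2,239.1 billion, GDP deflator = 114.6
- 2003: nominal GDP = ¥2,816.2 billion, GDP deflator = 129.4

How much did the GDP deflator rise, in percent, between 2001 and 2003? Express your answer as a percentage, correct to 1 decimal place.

Price-level change = 129.4 / 114.6 − 1 = 0.1291.

12.9%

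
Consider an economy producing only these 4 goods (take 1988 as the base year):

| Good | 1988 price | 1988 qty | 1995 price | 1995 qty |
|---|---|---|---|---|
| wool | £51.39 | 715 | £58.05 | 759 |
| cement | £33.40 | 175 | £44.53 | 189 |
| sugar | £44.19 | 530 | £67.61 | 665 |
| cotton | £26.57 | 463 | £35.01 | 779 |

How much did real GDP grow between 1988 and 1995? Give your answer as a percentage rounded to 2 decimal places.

Real GDP 1988 = Nominal GDP 1988 = 51.39·715 + 33.40·175 + 44.19·530 + 26.57·463 = 78311.46.
Real GDP 1995 (at 1988 prices) = 51.39·759 + 33.40·189 + 44.19·665 + 26.57·779 = 95401.99.
Real growth = 95401.99/78311.46 − 1 = 0.2182.

21.82%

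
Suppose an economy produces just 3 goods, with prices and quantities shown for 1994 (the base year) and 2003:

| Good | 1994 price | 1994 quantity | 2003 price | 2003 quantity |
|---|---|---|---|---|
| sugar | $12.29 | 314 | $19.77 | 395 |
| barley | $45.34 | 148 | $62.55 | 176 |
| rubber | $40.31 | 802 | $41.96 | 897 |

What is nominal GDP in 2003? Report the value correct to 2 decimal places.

Nominal GDP 2003 = Σ (p_2003 × q_2003) = 19.77·395 + 62.55·176 + 41.96·897 = 56456.07.

$56456.07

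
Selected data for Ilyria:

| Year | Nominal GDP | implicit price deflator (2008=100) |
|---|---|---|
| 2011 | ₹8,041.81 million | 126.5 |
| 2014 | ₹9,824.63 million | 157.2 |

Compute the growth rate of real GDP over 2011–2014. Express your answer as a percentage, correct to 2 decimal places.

-1.69%

Deflate each year: 2011 → 8041.81/1.265 = 6357.16; 2014 → 9824.63/1.572 = 6249.76.
So real GDP changed by 6249.76/6357.16 − 1 = -0.0169, i.e. -1.69%.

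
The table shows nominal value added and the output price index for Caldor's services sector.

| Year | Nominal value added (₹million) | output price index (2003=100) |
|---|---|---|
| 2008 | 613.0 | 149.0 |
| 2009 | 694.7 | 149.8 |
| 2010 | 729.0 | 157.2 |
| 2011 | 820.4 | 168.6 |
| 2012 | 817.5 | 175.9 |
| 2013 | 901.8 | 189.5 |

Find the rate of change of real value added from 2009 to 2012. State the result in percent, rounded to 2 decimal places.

0.22%

Real value added 2009 = 694.7/1.498 = 463.75.
Real value added 2012 = 817.5/1.759 = 464.75.
Change = 464.75/463.75 − 1 = 0.0022.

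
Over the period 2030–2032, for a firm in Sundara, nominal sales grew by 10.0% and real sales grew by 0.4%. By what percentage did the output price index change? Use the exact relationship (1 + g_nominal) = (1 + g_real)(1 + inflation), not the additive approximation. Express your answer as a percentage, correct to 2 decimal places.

(1 + g_nom) = (1 + g_real)(1 + π), so π = 1.1000 / 1.0040 − 1 = 0.09562.

9.56%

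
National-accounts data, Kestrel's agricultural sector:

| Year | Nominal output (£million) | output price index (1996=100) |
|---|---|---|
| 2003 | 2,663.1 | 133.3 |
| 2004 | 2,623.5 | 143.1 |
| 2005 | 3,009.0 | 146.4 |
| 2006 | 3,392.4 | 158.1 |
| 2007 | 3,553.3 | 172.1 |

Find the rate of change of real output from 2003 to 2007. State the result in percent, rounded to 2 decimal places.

3.35%

Real output 2003 = 2663.1/1.333 = 1997.82.
Real output 2007 = 3553.3/1.721 = 2064.67.
Change = 2064.67/1997.82 − 1 = 0.0335.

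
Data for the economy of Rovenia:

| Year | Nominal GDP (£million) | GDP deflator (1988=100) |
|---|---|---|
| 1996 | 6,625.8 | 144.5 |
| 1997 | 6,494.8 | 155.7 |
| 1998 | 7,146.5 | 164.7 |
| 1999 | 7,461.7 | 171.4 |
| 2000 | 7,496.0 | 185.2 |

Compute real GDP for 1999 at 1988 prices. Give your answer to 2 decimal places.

Real GDP 1999 = 7461.7 / 1.714 = 4353.38.

£4,353.38 million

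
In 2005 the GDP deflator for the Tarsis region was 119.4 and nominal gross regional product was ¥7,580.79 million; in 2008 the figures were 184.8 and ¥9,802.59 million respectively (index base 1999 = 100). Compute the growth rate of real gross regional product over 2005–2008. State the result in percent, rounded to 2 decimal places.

-16.45%

Real gross regional product 2005 = 7580.79 / 1.194 = 6349.07.
Real gross regional product 2008 = 9802.59 / 1.848 = 5304.43.
Real growth = 5304.43 / 6349.07 − 1 = -0.1645.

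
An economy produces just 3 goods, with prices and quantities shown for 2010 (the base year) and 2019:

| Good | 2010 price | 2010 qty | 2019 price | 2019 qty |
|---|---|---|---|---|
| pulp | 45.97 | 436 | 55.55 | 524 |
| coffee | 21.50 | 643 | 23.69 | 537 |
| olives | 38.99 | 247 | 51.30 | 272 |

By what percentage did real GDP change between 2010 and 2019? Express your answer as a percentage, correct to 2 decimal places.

6.30%

Real GDP 2010 = Nominal GDP 2010 = 45.97·436 + 21.50·643 + 38.99·247 = 43497.95.
Real GDP 2019 (at 2010 prices) = 45.97·524 + 21.50·537 + 38.99·272 = 46239.06.
Real growth = 46239.06/43497.95 − 1 = 0.0630.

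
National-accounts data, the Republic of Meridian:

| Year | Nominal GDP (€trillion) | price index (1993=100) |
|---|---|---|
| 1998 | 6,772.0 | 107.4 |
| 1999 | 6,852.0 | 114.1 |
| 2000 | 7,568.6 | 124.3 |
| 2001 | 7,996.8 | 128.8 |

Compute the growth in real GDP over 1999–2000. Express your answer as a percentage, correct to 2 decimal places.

1.39%

Real GDP 1999 = 6852.0/1.141 = 6005.26.
Real GDP 2000 = 7568.6/1.243 = 6088.98.
Change = 6088.98/6005.26 − 1 = 0.0139.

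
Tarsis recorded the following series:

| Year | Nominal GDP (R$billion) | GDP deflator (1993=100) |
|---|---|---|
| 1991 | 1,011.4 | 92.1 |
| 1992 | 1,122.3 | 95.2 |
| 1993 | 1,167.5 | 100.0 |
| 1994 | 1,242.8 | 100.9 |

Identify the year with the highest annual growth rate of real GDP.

1992

1992: real = 1122.3/0.952 = 1178.89; growth vs 1991 (1098.15) = 7.35%.
1993: real = 1167.5/1.000 = 1167.50; growth vs 1992 (1178.89) = -0.97%.
1994: real = 1242.8/1.009 = 1231.71; growth vs 1993 (1167.50) = 5.50%.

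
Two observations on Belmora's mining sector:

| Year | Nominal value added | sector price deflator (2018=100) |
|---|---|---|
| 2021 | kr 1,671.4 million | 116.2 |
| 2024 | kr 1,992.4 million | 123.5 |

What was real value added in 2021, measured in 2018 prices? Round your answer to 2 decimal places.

Real value added = Nominal / (sector price deflator/100) = 1671.4 / 1.162 = 1438.38.

kr 1,438.38 million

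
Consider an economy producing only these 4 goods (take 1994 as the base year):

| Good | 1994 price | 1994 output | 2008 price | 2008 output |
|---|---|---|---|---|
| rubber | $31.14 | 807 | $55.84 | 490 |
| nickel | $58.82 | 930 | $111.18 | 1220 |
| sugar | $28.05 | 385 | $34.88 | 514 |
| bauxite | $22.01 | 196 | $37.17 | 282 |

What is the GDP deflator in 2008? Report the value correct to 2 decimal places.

177.82

Nominal GDP 2008 = 55.84·490 + 111.18·1220 + 34.88·514 + 37.17·282 = 191411.46.
Real GDP 2008 (at 1994 prices) = 31.14·490 + 58.82·1220 + 28.05·514 + 22.01·282 = 107643.52.
Deflator = Nominal/Real × 100 = 191411.46/107643.52 × 100 = 177.820.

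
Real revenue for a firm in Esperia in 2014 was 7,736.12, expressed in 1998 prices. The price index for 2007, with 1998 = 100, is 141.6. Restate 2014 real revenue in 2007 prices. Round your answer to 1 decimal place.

Real revenue in 2007 prices = Real revenue in 1998 prices × (P_2007/P_1998) = 7736.12 × 1.416 = 10954.35.

10,954.3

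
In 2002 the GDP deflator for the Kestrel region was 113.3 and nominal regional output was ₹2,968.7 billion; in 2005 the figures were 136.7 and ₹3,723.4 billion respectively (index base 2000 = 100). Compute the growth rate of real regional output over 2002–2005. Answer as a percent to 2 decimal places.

3.95%

Real regional output 2002 = 2968.7 / 1.133 = 2620.21.
Real regional output 2005 = 3723.4 / 1.367 = 2723.77.
Real growth = 2723.77 / 2620.21 − 1 = 0.0395.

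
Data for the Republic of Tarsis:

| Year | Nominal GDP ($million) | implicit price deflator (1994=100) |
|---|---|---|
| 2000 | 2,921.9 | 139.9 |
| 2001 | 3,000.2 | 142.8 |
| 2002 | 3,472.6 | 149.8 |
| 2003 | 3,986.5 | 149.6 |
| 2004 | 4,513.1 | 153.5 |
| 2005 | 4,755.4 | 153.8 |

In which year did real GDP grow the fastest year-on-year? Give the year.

2003

2001: real = 3000.2/1.428 = 2100.98; growth vs 2000 (2088.56) = 0.59%.
2002: real = 3472.6/1.498 = 2318.16; growth vs 2001 (2100.98) = 10.34%.
2003: real = 3986.5/1.496 = 2664.77; growth vs 2002 (2318.16) = 14.95%.
2004: real = 4513.1/1.535 = 2940.13; growth vs 2003 (2664.77) = 10.33%.
2005: real = 4755.4/1.538 = 3091.94; growth vs 2004 (2940.13) = 5.16%.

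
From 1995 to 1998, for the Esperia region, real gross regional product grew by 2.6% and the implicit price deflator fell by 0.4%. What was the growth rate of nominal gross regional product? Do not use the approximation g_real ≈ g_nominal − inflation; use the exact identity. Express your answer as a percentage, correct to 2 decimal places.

2.19%

(1 + g_nom) = (1 + g_real)(1 + π) = 1.0260 × 0.9960 = 1.02190.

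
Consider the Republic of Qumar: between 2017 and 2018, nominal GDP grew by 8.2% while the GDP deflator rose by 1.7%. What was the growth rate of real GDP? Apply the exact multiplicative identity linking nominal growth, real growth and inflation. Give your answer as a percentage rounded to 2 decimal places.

(1 + g_nom) = (1 + g_real)(1 + π), so g_real = 1.0820 / 1.0170 − 1 = 0.06391.

6.39%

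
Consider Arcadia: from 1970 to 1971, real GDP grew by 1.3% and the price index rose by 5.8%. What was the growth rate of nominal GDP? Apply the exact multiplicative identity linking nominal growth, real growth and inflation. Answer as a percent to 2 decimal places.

(1 + g_nom) = (1 + g_real)(1 + π) = 1.0130 × 1.0580 = 1.07175.

7.18%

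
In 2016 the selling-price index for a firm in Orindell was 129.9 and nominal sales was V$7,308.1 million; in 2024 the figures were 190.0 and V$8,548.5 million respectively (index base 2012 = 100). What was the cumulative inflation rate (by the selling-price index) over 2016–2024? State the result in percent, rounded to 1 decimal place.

46.3%

Price-level change = 190.0 / 129.9 − 1 = 0.4627.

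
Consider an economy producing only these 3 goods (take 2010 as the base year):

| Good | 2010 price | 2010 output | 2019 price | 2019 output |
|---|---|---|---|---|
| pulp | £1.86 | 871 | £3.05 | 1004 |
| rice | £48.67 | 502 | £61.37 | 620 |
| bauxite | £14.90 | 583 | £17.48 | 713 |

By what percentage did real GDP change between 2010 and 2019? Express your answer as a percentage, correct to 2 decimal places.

22.82%

Real GDP 2010 = Nominal GDP 2010 = 1.86·871 + 48.67·502 + 14.90·583 = 34739.10.
Real GDP 2019 (at 2010 prices) = 1.86·1004 + 48.67·620 + 14.90·713 = 42666.54.
Real growth = 42666.54/34739.10 − 1 = 0.2282.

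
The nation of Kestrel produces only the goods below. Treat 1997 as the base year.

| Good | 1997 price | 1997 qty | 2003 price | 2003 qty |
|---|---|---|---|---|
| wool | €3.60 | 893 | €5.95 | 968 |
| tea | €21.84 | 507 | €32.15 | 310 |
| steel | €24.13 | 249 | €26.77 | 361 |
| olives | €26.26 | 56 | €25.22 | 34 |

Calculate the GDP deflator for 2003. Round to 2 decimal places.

132.17

Nominal GDP 2003 = 5.95·968 + 32.15·310 + 26.77·361 + 25.22·34 = 26247.55.
Real GDP 2003 (at 1997 prices) = 3.60·968 + 21.84·310 + 24.13·361 + 26.26·34 = 19858.97.
Deflator = Nominal/Real × 100 = 26247.55/19858.97 × 100 = 132.170.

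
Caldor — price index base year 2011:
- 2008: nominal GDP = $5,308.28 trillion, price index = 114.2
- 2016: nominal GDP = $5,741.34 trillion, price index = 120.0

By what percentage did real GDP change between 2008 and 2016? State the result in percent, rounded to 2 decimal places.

2.93%

Deflate each year: 2008 → 5308.28/1.142 = 4648.23; 2016 → 5741.34/1.200 = 4784.45.
So real GDP changed by 4784.45/4648.23 − 1 = 0.0293, i.e. 2.93%.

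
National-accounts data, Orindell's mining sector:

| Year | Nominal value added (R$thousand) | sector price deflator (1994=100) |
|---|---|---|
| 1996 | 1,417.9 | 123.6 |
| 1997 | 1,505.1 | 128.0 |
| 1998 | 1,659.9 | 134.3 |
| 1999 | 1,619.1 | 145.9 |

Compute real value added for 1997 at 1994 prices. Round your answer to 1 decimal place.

R$1,175.9 thousand

Real value added 1997 = 1505.1 / 1.280 = 1175.86.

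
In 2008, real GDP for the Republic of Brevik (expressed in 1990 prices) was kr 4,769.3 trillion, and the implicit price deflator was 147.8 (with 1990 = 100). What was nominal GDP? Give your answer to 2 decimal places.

kr 7,049.03 trillion

Nominal GDP = Real × (implicit price deflator/100) = 4769.3 × 1.478 = 7049.03.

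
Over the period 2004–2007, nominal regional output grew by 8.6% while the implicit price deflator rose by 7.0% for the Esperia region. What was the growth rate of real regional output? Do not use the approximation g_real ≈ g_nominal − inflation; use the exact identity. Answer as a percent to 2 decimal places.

(1 + g_nom) = (1 + g_real)(1 + π), so g_real = 1.0860 / 1.0700 − 1 = 0.01495.

1.50%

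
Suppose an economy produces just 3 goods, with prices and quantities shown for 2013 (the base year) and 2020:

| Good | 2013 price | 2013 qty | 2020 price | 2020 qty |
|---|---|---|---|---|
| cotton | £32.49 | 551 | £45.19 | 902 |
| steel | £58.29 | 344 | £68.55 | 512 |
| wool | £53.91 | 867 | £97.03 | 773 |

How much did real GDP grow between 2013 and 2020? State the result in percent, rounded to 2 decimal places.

Real GDP 2013 = Nominal GDP 2013 = 32.49·551 + 58.29·344 + 53.91·867 = 84693.72.
Real GDP 2020 (at 2013 prices) = 32.49·902 + 58.29·512 + 53.91·773 = 100822.89.
Real growth = 100822.89/84693.72 − 1 = 0.1904.

19.04%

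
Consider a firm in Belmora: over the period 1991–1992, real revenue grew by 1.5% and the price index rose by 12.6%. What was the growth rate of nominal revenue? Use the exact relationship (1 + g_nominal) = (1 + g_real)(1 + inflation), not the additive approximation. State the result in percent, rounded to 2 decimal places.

(1 + g_nom) = (1 + g_real)(1 + π) = 1.0150 × 1.1260 = 1.14289.

14.29%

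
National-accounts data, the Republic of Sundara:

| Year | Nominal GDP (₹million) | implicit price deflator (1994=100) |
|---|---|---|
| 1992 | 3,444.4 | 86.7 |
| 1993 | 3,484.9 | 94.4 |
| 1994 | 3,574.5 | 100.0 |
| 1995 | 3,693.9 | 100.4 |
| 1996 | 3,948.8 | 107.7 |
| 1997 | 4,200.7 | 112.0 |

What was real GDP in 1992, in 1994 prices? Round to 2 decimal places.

Real GDP 1992 = 3444.4 / 0.867 = 3972.78.

₹3,972.78 million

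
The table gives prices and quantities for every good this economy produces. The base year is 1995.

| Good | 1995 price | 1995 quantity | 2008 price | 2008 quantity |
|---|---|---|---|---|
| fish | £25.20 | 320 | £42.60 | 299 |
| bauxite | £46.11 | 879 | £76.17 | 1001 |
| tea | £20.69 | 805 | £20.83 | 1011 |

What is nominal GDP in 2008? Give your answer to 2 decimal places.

Nominal GDP 2008 = Σ (p_2008 × q_2008) = 42.60·299 + 76.17·1001 + 20.83·1011 = 110042.70.

£110042.70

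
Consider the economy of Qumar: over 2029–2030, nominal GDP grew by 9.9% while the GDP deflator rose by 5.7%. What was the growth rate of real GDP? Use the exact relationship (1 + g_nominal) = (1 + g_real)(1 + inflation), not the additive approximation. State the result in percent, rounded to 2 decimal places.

(1 + g_nom) = (1 + g_real)(1 + π), so g_real = 1.0990 / 1.0570 − 1 = 0.03974.

3.97%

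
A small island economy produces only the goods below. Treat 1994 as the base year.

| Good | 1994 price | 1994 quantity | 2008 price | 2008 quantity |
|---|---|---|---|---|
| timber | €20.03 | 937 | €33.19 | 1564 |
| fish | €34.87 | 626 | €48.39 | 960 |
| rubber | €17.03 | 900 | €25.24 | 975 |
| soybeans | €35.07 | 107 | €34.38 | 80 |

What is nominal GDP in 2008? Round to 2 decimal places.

€125722.96

Nominal GDP 2008 = Σ (p_2008 × q_2008) = 33.19·1564 + 48.39·960 + 25.24·975 + 34.38·80 = 125722.96.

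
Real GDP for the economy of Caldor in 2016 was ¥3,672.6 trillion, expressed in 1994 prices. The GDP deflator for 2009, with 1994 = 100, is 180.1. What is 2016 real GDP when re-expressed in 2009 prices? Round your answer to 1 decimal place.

¥6,614.4 trillion

Real GDP in 2009 prices = Real GDP in 1994 prices × (P_2009/P_1994) = 3672.6 × 1.801 = 6614.35.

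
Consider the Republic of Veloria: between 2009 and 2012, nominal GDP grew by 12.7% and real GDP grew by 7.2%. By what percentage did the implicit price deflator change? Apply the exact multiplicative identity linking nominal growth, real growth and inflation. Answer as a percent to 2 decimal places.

(1 + g_nom) = (1 + g_real)(1 + π), so π = 1.1270 / 1.0720 − 1 = 0.05131.

5.13%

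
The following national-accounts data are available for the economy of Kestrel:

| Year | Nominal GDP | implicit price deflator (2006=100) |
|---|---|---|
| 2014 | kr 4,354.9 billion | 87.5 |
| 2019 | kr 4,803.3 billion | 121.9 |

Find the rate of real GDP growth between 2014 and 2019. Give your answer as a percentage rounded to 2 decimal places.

-20.83%

Real GDP 2014 = 4354.9 / 0.875 = 4977.03.
Real GDP 2019 = 4803.3 / 1.219 = 3940.36.
Real growth = 3940.36 / 4977.03 − 1 = -0.2083.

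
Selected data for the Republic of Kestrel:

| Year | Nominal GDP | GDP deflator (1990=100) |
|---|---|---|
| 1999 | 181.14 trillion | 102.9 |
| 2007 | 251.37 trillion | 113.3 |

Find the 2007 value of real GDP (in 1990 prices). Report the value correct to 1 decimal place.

Real GDP = Nominal / (GDP deflator/100) = 251.37 / 1.133 = 221.86.

221.9 trillion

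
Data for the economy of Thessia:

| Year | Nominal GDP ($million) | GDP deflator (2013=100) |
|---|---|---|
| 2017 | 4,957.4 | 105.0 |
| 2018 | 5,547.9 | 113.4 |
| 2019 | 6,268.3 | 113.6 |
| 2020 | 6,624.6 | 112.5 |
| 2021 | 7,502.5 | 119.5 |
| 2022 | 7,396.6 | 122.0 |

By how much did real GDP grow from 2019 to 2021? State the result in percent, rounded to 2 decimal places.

13.78%

Real GDP 2019 = 6268.3/1.136 = 5517.87.
Real GDP 2021 = 7502.5/1.195 = 6278.24.
Change = 6278.24/5517.87 − 1 = 0.1378.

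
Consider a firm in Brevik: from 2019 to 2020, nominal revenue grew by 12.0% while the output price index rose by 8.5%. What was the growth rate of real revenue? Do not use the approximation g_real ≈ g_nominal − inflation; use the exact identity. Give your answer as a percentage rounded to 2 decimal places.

(1 + g_nom) = (1 + g_real)(1 + π), so g_real = 1.1200 / 1.0850 − 1 = 0.03226.

3.23%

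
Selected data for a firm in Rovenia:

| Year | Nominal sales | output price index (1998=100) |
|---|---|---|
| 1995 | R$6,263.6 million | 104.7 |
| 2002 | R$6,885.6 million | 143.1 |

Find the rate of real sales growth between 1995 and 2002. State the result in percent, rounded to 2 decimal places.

-19.57%

Deflate each year: 1995 → 6263.6/1.047 = 5982.43; 2002 → 6885.6/1.431 = 4811.74.
So real sales changed by 4811.74/5982.43 − 1 = -0.1957, i.e. -19.57%.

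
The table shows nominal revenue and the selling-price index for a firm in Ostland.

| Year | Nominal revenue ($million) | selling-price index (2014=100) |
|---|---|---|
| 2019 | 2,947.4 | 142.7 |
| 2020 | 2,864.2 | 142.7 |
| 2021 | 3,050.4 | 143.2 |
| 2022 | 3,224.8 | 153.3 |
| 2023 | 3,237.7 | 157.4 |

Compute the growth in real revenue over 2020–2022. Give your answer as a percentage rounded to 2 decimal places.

Real revenue 2020 = 2864.2/1.427 = 2007.15.
Real revenue 2022 = 3224.8/1.533 = 2103.59.
Change = 2103.59/2007.15 − 1 = 0.0480.

4.80%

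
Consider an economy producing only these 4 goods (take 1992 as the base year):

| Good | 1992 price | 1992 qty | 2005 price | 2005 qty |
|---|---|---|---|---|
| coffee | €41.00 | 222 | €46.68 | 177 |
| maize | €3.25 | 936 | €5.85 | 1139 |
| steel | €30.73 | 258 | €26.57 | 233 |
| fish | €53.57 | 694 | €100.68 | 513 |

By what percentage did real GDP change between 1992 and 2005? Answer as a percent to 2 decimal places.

-20.35%

Real GDP 1992 = Nominal GDP 1992 = 41.00·222 + 3.25·936 + 30.73·258 + 53.57·694 = 57249.92.
Real GDP 2005 (at 1992 prices) = 41.00·177 + 3.25·1139 + 30.73·233 + 53.57·513 = 45600.25.
Real growth = 45600.25/57249.92 − 1 = -0.2035.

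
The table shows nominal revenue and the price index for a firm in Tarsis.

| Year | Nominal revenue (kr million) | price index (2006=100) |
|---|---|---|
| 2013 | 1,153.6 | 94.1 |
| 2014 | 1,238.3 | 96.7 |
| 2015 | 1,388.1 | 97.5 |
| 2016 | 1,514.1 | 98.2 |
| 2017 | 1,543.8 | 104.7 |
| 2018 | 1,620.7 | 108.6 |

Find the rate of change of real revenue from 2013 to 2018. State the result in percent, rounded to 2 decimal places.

21.73%

Real revenue 2013 = 1153.6/0.941 = 1225.93.
Real revenue 2018 = 1620.7/1.086 = 1492.36.
Change = 1492.36/1225.93 − 1 = 0.2173.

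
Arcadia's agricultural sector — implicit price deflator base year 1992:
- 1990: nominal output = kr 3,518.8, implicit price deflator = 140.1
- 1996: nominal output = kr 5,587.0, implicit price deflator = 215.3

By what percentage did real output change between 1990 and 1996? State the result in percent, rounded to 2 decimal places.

3.32%

Real output 1990 = 3518.8 / 1.401 = 2511.63.
Real output 1996 = 5587.0 / 2.153 = 2594.98.
Real growth = 2594.98 / 2511.63 − 1 = 0.0332.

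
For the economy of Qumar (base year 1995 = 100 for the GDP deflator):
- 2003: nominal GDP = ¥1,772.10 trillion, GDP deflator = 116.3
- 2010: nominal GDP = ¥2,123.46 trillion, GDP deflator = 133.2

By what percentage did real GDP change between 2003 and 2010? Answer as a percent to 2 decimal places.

4.62%

Real GDP 2003 = 1772.10 / 1.163 = 1523.73.
Real GDP 2010 = 2123.46 / 1.332 = 1594.19.
Real growth = 1594.19 / 1523.73 − 1 = 0.0462.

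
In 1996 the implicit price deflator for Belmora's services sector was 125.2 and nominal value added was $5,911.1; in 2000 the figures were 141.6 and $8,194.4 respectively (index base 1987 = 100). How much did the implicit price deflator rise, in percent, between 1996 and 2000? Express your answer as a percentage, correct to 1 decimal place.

13.1%

Price-level change = 141.6 / 125.2 − 1 = 0.1310.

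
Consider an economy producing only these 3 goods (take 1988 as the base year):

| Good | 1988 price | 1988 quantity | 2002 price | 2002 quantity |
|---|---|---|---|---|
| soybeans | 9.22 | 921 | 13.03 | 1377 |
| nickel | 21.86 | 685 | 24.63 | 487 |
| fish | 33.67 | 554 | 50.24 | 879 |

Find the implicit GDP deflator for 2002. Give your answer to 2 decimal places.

Nominal GDP 2002 = 13.03·1377 + 24.63·487 + 50.24·879 = 74098.08.
Real GDP 2002 (at 1988 prices) = 9.22·1377 + 21.86·487 + 33.67·879 = 52937.69.
Deflator = Nominal/Real × 100 = 74098.08/52937.69 × 100 = 139.972.

139.97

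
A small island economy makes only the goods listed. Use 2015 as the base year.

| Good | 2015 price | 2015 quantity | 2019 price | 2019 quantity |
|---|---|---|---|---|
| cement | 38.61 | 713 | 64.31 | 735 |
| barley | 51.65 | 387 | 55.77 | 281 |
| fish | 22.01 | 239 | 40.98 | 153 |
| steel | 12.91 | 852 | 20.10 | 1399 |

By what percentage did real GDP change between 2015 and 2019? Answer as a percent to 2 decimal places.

0.85%

Real GDP 2015 = Nominal GDP 2015 = 38.61·713 + 51.65·387 + 22.01·239 + 12.91·852 = 63777.19.
Real GDP 2019 (at 2015 prices) = 38.61·735 + 51.65·281 + 22.01·153 + 12.91·1399 = 64320.62.
Real growth = 64320.62/63777.19 − 1 = 0.0085.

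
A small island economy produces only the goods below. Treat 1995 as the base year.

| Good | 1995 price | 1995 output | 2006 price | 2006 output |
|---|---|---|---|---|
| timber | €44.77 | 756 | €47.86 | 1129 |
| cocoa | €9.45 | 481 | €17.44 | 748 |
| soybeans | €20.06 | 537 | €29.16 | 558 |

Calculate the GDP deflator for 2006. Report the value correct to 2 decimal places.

121.14

Nominal GDP 2006 = 47.86·1129 + 17.44·748 + 29.16·558 = 83350.34.
Real GDP 2006 (at 1995 prices) = 44.77·1129 + 9.45·748 + 20.06·558 = 68807.41.
Deflator = Nominal/Real × 100 = 83350.34/68807.41 × 100 = 121.136.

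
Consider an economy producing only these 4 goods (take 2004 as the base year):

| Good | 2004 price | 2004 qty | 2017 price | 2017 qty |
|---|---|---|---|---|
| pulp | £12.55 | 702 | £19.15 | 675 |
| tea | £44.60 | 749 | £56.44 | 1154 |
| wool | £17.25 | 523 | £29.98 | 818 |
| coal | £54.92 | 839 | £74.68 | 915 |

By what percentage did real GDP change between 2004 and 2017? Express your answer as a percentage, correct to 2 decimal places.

27.73%

Real GDP 2004 = Nominal GDP 2004 = 12.55·702 + 44.60·749 + 17.25·523 + 54.92·839 = 97315.13.
Real GDP 2017 (at 2004 prices) = 12.55·675 + 44.60·1154 + 17.25·818 + 54.92·915 = 124301.95.
Real growth = 124301.95/97315.13 − 1 = 0.2773.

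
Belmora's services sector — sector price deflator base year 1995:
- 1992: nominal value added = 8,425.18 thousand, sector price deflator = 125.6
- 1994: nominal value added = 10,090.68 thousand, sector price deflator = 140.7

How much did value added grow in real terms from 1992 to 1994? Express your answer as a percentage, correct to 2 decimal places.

Deflate each year: 1992 → 8425.18/1.256 = 6707.95; 1994 → 10090.68/1.407 = 7171.77.
So real value added changed by 7171.77/6707.95 − 1 = 0.0691, i.e. 6.91%.

6.91%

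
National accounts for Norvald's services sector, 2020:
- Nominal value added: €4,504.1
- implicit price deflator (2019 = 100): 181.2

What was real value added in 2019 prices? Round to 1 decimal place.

€2,485.7

Real value added = Nominal / (implicit price deflator/100) = 4504.1 / 1.812 = 2485.71.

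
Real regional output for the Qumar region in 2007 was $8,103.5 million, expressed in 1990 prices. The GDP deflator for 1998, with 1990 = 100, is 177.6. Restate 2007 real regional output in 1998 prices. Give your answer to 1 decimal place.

$14,391.8 million

Real regional output in 1998 prices = Real regional output in 1990 prices × (P_1998/P_1990) = 8103.5 × 1.776 = 14391.82.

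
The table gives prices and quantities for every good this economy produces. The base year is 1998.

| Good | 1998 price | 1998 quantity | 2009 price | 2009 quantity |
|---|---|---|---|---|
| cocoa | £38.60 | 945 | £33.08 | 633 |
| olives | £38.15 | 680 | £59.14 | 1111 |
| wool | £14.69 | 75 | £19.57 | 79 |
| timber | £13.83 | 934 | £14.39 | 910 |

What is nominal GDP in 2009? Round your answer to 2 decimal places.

£101285.11

Nominal GDP 2009 = Σ (p_2009 × q_2009) = 33.08·633 + 59.14·1111 + 19.57·79 + 14.39·910 = 101285.11.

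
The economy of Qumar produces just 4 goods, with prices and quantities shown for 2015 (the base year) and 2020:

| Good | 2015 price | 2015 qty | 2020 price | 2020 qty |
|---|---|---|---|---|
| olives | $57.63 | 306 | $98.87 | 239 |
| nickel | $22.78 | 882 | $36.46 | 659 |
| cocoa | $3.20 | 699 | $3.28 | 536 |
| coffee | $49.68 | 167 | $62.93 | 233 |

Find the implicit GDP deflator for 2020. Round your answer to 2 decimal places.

Nominal GDP 2020 = 98.87·239 + 36.46·659 + 3.28·536 + 62.93·233 = 64077.84.
Real GDP 2020 (at 2015 prices) = 57.63·239 + 22.78·659 + 3.20·536 + 49.68·233 = 42076.23.
Deflator = Nominal/Real × 100 = 64077.84/42076.23 × 100 = 152.290.

152.29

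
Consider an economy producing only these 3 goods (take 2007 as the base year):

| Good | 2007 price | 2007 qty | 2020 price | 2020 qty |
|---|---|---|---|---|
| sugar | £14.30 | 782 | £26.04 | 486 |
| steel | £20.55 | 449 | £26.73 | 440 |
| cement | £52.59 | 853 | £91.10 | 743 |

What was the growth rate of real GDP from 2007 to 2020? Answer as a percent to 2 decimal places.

Real GDP 2007 = Nominal GDP 2007 = 14.30·782 + 20.55·449 + 52.59·853 = 65268.82.
Real GDP 2020 (at 2007 prices) = 14.30·486 + 20.55·440 + 52.59·743 = 55066.17.
Real growth = 55066.17/65268.82 − 1 = -0.1563.

-15.63%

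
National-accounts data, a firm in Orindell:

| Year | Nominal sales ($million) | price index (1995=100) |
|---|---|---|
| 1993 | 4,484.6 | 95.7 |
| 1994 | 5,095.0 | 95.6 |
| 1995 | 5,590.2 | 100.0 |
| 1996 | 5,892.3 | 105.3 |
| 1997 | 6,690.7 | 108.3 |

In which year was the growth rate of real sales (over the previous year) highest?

1994: real = 5095.0/0.956 = 5329.50; growth vs 1993 (4686.10) = 13.73%.
1995: real = 5590.2/1.000 = 5590.20; growth vs 1994 (5329.50) = 4.89%.
1996: real = 5892.3/1.053 = 5595.73; growth vs 1995 (5590.20) = 0.10%.
1997: real = 6690.7/1.083 = 6177.93; growth vs 1996 (5595.73) = 10.40%.

1994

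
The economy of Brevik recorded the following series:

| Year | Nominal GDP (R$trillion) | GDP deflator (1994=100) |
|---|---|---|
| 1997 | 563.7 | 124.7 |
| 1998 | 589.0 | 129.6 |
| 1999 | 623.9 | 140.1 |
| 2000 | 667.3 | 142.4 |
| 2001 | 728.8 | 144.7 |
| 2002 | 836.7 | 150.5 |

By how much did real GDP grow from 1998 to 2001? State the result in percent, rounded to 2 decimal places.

10.82%

Real GDP 1998 = 589.0/1.296 = 454.48.
Real GDP 2001 = 728.8/1.447 = 503.66.
Change = 503.66/454.48 − 1 = 0.1082.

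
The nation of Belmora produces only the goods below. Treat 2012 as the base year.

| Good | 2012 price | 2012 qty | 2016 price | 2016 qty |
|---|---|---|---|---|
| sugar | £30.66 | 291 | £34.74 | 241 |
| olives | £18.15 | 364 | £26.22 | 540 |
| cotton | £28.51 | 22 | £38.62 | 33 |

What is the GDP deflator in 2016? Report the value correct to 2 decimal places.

131.30

Nominal GDP 2016 = 34.74·241 + 26.22·540 + 38.62·33 = 23805.60.
Real GDP 2016 (at 2012 prices) = 30.66·241 + 18.15·540 + 28.51·33 = 18130.89.
Deflator = Nominal/Real × 100 = 23805.60/18130.89 × 100 = 131.299.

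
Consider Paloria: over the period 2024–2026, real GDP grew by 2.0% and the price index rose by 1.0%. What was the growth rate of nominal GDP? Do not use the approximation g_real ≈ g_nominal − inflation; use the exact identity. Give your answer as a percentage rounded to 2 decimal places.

3.02%

(1 + g_nom) = (1 + g_real)(1 + π) = 1.0200 × 1.0100 = 1.03020.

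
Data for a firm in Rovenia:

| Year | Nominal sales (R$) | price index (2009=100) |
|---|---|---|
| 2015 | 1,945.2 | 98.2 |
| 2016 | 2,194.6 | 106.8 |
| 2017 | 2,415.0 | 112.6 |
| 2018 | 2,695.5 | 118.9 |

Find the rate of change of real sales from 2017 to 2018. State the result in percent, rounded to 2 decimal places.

Real sales 2017 = 2415.0/1.126 = 2144.76.
Real sales 2018 = 2695.5/1.189 = 2267.03.
Change = 2267.03/2144.76 − 1 = 0.0570.

5.70%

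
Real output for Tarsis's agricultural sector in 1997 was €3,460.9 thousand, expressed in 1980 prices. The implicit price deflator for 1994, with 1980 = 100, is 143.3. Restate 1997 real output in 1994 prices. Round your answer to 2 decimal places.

Real output in 1994 prices = Real output in 1980 prices × (P_1994/P_1980) = 3460.9 × 1.433 = 4959.47.

€4,959.47 thousand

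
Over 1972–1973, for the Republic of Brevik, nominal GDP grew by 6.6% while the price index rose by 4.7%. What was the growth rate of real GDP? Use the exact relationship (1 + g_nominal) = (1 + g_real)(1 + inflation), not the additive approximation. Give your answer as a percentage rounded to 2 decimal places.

(1 + g_nom) = (1 + g_real)(1 + π), so g_real = 1.0660 / 1.0470 − 1 = 0.01815.

1.81%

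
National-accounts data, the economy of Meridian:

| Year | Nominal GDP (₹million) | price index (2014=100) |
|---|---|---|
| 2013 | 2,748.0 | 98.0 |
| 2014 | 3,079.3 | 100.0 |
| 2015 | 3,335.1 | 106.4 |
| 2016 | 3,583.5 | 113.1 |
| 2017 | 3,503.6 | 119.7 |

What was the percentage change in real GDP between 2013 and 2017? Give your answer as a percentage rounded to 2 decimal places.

4.38%

Real GDP 2013 = 2748.0/0.980 = 2804.08.
Real GDP 2017 = 3503.6/1.197 = 2926.98.
Change = 2926.98/2804.08 − 1 = 0.0438.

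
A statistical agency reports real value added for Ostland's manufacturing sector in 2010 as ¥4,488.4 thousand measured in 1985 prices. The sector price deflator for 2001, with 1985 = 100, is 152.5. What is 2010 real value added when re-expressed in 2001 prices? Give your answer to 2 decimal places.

¥6,844.81 thousand

Real value added in 2001 prices = Real value added in 1985 prices × (P_2001/P_1985) = 4488.4 × 1.525 = 6844.81.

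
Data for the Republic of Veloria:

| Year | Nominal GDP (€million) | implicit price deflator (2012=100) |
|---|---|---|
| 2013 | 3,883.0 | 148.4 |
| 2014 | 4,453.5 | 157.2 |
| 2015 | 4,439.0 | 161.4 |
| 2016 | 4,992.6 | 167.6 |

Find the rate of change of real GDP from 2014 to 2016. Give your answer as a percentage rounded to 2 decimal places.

Real GDP 2014 = 4453.5/1.572 = 2833.02.
Real GDP 2016 = 4992.6/1.676 = 2978.88.
Change = 2978.88/2833.02 − 1 = 0.0515.

5.15%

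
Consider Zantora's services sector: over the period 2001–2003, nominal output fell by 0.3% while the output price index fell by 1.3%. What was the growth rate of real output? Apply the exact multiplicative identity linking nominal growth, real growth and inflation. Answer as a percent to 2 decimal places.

(1 + g_nom) = (1 + g_real)(1 + π), so g_real = 0.9970 / 0.9870 − 1 = 0.01013.

1.01%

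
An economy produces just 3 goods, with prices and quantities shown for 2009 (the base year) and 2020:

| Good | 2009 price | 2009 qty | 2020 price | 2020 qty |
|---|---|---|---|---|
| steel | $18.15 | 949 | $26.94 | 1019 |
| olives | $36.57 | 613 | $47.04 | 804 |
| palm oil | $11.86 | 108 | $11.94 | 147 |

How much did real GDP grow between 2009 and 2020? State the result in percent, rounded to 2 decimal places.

Real GDP 2009 = Nominal GDP 2009 = 18.15·949 + 36.57·613 + 11.86·108 = 40922.64.
Real GDP 2020 (at 2009 prices) = 18.15·1019 + 36.57·804 + 11.86·147 = 49640.55.
Real growth = 49640.55/40922.64 − 1 = 0.2130.

21.30%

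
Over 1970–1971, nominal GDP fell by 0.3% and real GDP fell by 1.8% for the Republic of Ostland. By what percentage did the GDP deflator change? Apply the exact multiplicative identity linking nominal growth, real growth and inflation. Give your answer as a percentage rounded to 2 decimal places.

1.53%

(1 + g_nom) = (1 + g_real)(1 + π), so π = 0.9970 / 0.9820 − 1 = 0.01527.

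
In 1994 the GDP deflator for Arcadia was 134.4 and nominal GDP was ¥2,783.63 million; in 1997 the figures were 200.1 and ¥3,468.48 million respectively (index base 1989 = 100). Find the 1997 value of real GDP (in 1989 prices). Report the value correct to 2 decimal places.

¥1,733.37 million

Real GDP = Nominal / (GDP deflator/100) = 3468.48 / 2.001 = 1733.37.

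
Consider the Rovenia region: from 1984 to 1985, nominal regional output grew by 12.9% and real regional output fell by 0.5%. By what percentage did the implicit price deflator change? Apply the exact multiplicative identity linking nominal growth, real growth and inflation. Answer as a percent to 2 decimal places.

(1 + g_nom) = (1 + g_real)(1 + π), so π = 1.1290 / 0.9950 − 1 = 0.13467.

13.47%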